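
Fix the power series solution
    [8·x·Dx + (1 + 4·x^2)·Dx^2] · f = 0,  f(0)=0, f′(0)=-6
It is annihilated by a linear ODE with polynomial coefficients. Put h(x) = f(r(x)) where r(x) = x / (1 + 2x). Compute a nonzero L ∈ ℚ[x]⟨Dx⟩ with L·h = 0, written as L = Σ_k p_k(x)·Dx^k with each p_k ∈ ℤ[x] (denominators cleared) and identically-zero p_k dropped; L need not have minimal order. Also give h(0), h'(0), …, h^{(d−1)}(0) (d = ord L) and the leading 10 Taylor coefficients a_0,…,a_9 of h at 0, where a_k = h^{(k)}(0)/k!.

f: a_k = 0, -6, 0, 8, 0, -96/5, 0, 384/7, 0, -512/3, …
Substitute x→r, Dx→(1/r')Dx; clear ⇒ L₀.
L = (4 + 16·x)·Dx + (1 + 4·x + 8·x^2)·Dx^2  (order 2).
h: a_k = 0, -6, 12, -16, 0, 384/5, -256, 3072/7, 0, -8192/3, …
ICs: h(0) = 0, h′(0) = -6.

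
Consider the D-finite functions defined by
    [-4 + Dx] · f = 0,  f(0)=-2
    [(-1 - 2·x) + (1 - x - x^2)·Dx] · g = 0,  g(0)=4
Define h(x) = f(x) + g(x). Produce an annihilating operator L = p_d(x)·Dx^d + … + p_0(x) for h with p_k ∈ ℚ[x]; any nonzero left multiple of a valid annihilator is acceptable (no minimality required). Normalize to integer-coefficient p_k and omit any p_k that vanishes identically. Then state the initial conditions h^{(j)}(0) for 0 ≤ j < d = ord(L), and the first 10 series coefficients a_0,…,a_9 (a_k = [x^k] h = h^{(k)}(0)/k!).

L = (8·x + 72·x^2 + 32·x^3) + (12 - 38·x - 22·x^2 + 32·x^3 + 16·x^4)·Dx + (-3 + 9·x + x^2 - 10·x^3 - 4·x^4)·Dx^2  (order 2).
h: a_k = 2, -4, -8, -28/3, -4/3, 224/15, 1828/45, 24412/315, 41816/315, 619604/2835, …
ICs: h(0) = 2, h′(0) = -4.

f: a_k = -2, -8, -16, -64/3, -64/3, -256/15, -512/45, -2048/315, -1024/315, -4096/2835, …
g: a_k = 4, 4, 8, 12, 20, 32, 52, 84, 136, 220, …
Sum ⇒ L₀ = lclm(L_f,L_g) in ℚ(x)⟨Dx⟩.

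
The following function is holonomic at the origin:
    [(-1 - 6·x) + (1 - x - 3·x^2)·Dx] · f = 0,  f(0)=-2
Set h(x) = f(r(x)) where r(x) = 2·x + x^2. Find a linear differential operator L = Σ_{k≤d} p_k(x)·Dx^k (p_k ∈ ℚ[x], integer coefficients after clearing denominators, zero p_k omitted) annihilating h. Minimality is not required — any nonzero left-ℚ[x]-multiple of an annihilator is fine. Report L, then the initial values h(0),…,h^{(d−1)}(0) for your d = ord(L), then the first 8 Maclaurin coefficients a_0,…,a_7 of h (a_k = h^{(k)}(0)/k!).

f: a_k = -2, -2, -8, -14, -38, -80, -194, -434, …
h₀=f(r): pull back L_f along r ⇒ L₀.
L = (2 + 26·x + 36·x^2 + 12·x^3) + (-1 + 2·x + 13·x^2 + 12·x^3 + 3·x^4)·Dx  (order 1).
h: a_k = -2, -4, -34, -144, -784, -3860, -19742, -99504, …
ICs: h(0) = -2.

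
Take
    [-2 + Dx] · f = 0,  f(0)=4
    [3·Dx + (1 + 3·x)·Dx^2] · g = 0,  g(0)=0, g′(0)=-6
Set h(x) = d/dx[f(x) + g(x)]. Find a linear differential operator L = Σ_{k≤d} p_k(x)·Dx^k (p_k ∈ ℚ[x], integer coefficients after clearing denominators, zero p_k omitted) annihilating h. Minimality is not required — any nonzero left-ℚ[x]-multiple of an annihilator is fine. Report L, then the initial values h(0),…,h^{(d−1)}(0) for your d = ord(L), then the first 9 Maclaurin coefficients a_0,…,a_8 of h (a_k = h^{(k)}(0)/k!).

f: a_k = 4, 8, 8, 16/3, 8/3, 16/15, 16/45, 32/315, 8/315, …
g: a_k = 0, -6, 9, -18, 81/2, -486/5, 243, -4374/7, 6561/4, …
Weyl lclm of L_f,L_g ⇒ L₀ (ord ≤ 3).
h=h₀': d/dx-closure on L₀ ⇒ L.
L = (-48 - 36·x) + (14 - 24·x - 36·x^2)·Dx + (5 + 21·x + 18·x^2)·Dx^2  (order 2).
h: a_k = 2, 34, -38, 518/3, -1442/3, 21902/15, -196798/45, 4133494/315, -12400274/315, …
ICs: h(0) = 2, h′(0) = 34.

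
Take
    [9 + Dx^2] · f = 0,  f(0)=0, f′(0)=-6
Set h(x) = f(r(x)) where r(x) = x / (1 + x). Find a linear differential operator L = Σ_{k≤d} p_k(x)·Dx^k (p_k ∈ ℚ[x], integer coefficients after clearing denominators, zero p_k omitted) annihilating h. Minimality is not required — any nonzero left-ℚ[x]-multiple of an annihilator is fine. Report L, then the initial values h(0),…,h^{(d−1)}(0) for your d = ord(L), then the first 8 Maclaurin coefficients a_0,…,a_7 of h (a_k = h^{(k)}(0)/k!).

f: a_k = 0, -6, 0, 9, 0, -81/20, 0, 243/280, …
L₀ from L_f via x↦r, Dx↦r'^{-1}Dx.
L = 9 + (2 + 6·x + 6·x^2 + 2·x^3)·Dx + (1 + 4·x + 6·x^2 + 4·x^3 + x^4)·Dx^2  (order 2).
h: a_k = 0, -6, 6, 3, -21, 879/20, -255/4, 19353/280, …
ICs: h(0) = 0, h′(0) = -6.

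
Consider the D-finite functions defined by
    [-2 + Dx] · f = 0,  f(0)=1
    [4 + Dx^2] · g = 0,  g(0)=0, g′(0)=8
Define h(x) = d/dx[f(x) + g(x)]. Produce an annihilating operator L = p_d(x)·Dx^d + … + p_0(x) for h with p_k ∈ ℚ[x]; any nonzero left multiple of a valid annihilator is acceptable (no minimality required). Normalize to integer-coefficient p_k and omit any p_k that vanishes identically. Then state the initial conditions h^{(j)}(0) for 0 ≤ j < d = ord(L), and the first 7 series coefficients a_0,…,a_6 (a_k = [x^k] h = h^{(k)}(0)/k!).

L = 8 - 4·Dx + 2·Dx^2 - Dx^3  (order 3).
h: a_k = 10, 4, -12, 8/3, 20/3, 8/15, -8/15, …
ICs: h(0) = 10, h′(0) = 4, h′′(0) = -24.

f: a_k = 1, 2, 2, 4/3, 2/3, 4/15, 4/45, …
g: a_k = 0, 8, 0, -16/3, 0, 16/15, 0, …
Weyl lclm of L_f,L_g ⇒ L₀ (ord ≤ 3).
Differentiate: ansatz ord ≤ ord L₀ ⇒ L.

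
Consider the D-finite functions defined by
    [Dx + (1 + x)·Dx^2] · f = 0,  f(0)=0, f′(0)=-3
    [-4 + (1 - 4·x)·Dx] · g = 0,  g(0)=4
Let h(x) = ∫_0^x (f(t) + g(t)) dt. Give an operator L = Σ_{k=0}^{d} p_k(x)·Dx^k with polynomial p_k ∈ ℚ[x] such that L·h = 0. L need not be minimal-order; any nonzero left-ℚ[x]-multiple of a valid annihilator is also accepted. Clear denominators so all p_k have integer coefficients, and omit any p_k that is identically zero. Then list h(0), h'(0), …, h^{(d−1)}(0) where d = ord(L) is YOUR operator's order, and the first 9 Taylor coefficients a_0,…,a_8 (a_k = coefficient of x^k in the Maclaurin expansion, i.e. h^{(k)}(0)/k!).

L = (-112 - 32·x)·Dx^2 + (-94 - 208·x - 64·x^2)·Dx^3 + (9 - 23·x - 48·x^2 - 16·x^3)·Dx^4  (order 4).
h: a_k = 0, 4, 13/2, 131/6, 255/4, 4099/20, 20477/30, 32769/14, 458749/56, …
ICs: h(0) = 0, h′(0) = 4, h′′(0) = 13, h′′′(0) = 131.

f: a_k = 0, -3, 3/2, -1, 3/4, -3/5, 1/2, -3/7, 3/8, …
g: a_k = 4, 16, 64, 256, 1024, 4096, 16384, 65536, 262144, …
L₀ := lclm(L_f,L_g); ord L₀ ≤ 2+1.
Integrate: L := L₀·Dx.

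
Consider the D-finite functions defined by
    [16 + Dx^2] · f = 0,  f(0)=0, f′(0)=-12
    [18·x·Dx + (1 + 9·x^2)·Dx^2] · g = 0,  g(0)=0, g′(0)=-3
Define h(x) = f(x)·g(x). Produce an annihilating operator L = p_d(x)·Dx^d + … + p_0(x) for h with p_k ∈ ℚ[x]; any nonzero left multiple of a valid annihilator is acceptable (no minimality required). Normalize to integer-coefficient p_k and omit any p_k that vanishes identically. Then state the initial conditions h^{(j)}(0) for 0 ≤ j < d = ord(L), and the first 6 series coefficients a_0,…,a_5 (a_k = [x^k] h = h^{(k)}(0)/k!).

L = (20800 + 494784·x^2 + 2923776·x^4 + 11943936·x^6 + 26873856·x^8) + (19584·x + 342144·x^3 + 2239488·x^5 + 6718464·x^7)·Dx + (1700 + 42732·x^2 + 318816·x^4 + 1492992·x^6 + 3359232·x^8)·Dx^2 + (1224·x + 21384·x^3 + 139968·x^5 + 419904·x^7)·Dx^3 + (25 + 738·x^2 + 8505·x^4 + 46656·x^6 + 104976·x^8)·Dx^4  (order 4).
h: a_k = 0, 0, 36, 0, -204, 0, …
ICs: h(0) = 0, h′(0) = 0, h′′(0) = 72, h′′′(0) = 0.

f: a_k = 0, -12, 0, 32, 0, -128/5, …
g: a_k = 0, -3, 0, 9, 0, -243/5, …
h₀=f·g: eliminate ⇒ L₀, order ≤ 2·2.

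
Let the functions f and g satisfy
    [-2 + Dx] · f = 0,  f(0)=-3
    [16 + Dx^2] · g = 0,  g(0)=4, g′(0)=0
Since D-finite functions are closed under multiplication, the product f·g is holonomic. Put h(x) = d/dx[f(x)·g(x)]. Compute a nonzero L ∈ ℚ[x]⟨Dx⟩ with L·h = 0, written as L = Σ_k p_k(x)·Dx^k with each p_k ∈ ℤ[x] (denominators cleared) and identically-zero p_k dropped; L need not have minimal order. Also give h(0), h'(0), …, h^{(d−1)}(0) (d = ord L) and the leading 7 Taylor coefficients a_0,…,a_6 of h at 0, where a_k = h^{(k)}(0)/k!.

L = 20 - 4·Dx + Dx^2  (order 2).
h: a_k = -24, 144, 528, 224, -656, -3744/5, -928/15, …
ICs: h(0) = -24, h′(0) = 144.

f: a_k = -3, -6, -6, -4, -2, -4/5, -4/15, …
g: a_k = 4, 0, -32, 0, 128/3, 0, -1024/45, …
L₀ := L_f ⊗_s L_g (sym. prod.), ord ≤ 2.
Differentiate: ansatz ord ≤ ord L₀ ⇒ L.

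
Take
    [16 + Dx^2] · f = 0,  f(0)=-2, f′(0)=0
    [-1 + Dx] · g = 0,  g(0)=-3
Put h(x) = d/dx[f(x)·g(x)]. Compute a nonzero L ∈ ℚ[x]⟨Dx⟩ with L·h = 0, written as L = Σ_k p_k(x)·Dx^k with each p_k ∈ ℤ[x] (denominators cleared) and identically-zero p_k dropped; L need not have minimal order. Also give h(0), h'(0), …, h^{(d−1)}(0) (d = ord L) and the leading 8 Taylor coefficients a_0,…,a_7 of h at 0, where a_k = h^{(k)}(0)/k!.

f: a_k = -2, 0, 16, 0, -64/3, 0, 512/45, 0, …
g: a_k = -3, -3, -3/2, -1/2, -1/8, -1/40, -1/240, -1/1680, …
Product ⇒ symmetric product L₀, ord ≤ 2.
h₀' ⇒ L via d/dx closure of L₀.
L = 17 - 2·Dx + Dx^2  (order 2).
h: a_k = 6, -90, -141, 161, 1121/4, -99/4, -20047/120, -31679/840, …
ICs: h(0) = 6, h′(0) = -90.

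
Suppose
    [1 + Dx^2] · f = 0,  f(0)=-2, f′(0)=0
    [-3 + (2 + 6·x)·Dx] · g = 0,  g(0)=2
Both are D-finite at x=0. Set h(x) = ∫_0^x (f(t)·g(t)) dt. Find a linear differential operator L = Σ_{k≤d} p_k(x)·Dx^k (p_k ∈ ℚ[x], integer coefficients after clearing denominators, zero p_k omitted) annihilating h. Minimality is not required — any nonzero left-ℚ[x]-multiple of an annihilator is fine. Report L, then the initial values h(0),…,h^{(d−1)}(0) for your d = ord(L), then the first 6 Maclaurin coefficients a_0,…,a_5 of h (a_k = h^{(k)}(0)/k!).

L = (31 + 24·x + 36·x^2)·Dx + (-12 - 36·x)·Dx^2 + (4 + 24·x + 36·x^2)·Dx^3  (order 3).
h: a_k = 0, -4, -3, 13/6, -15/16, 983/480, …
ICs: h(0) = 0, h′(0) = -4, h′′(0) = -6.

f: a_k = -2, 0, 1, 0, -1/12, 0, …
g: a_k = 2, 3, -9/4, 27/8, -405/64, 1701/128, …
Product ⇒ symmetric product L₀, ord ≤ 2.
h=∫h₀ ⇒ L = L₀·Dx.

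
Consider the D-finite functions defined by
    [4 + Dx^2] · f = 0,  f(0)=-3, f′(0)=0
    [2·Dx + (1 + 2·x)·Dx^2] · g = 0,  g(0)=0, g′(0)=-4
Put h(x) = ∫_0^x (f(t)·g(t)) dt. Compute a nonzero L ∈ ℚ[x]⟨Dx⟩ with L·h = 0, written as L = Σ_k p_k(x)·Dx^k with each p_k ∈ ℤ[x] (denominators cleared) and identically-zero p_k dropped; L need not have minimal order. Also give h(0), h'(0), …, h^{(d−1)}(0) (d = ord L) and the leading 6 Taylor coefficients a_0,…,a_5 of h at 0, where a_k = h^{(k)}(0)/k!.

f: a_k = -3, 0, 6, 0, -2, 0, …
g: a_k = 0, -4, 4, -16/3, 8, -64/5, …
Product ⇒ symmetric product L₀, ord ≤ 4.
h=∫h₀ ⇒ L = L₀·Dx.
L = (-48 + 192·x + 1216·x^2 + 2048·x^3 + 1024·x^4)·Dx + (32 + 320·x + 768·x^2 + 512·x^3)·Dx^2 + (160·x + 672·x^2 + 1024·x^3 + 512·x^4)·Dx^3 + (8 + 80·x + 192·x^2 + 128·x^3)·Dx^4 + (3 + 28·x + 92·x^2 + 128·x^3 + 64·x^4)·Dx^5  (order 5).
h: a_k = 0, 0, 6, -4, -2, 0, …
ICs: h(0) = 0, h′(0) = 0, h′′(0) = 12, h′′′(0) = -24, h′′′′(0) = -48.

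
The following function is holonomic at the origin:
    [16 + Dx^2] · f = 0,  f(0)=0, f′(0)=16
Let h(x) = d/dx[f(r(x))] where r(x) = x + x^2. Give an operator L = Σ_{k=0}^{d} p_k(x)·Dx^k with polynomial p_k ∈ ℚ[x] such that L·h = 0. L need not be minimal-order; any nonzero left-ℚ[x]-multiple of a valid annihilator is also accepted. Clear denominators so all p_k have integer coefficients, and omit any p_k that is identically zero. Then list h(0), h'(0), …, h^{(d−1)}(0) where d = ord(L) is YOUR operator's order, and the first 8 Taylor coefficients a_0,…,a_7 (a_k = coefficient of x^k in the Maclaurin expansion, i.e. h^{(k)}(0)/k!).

f: a_k = 0, 16, 0, -128/3, 0, 512/15, 0, -4096/315, …
h₀=f(r): pull back L_f along r ⇒ L₀.
Differentiate: ansatz ord ≤ ord L₀ ⇒ L.
L = (28 + 128·x + 384·x^2 + 512·x^3 + 256·x^4) + (-6 - 12·x)·Dx + (1 + 4·x + 4·x^2)·Dx^2  (order 2).
h: a_k = 16, 32, -128, -512, -1408/3, 768, 103424/45, 90112/45, …
ICs: h(0) = 16, h′(0) = 32.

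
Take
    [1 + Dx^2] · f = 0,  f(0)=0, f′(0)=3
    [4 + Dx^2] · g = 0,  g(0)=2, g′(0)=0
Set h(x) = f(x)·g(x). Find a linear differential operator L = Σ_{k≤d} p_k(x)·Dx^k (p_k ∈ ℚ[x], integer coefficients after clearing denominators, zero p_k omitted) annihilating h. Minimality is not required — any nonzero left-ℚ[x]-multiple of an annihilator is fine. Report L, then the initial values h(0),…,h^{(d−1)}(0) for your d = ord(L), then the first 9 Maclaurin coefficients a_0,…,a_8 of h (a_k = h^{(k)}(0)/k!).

f: a_k = 0, 3, 0, -1/2, 0, 1/40, 0, -1/1680, 0, …
g: a_k = 2, 0, -4, 0, 4/3, 0, -8/45, 0, 4/315, …
f·g: L₀ = L_f ⊗_s L_g, ord ≤ 2·2.
L = 9 + 10·Dx^2 + Dx^4  (order 4).
h: a_k = 0, 6, 0, -13, 0, 121/20, 0, -1093/840, 0, …
ICs: h(0) = 0, h′(0) = 6, h′′(0) = 0, h′′′(0) = -78.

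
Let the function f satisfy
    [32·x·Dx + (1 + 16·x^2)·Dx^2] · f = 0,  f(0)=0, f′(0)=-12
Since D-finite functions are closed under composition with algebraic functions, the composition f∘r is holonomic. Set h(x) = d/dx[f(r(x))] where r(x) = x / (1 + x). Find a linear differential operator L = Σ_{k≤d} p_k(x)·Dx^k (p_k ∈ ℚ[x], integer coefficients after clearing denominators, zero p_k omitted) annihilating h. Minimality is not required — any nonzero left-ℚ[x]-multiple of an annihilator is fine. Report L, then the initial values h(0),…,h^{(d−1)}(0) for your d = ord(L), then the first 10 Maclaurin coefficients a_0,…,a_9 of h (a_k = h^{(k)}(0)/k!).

L = (2 + 34·x) + (1 + 2·x + 17·x^2)·Dx  (order 1).
h: a_k = -12, 24, 156, -720, -1212, 14664, -8724, -231840, 611988, 2717304, …
ICs: h(0) = -12.

f: a_k = 0, -12, 0, 64, 0, -3072/5, 0, 49152/7, 0, -262144/3, …
h₀=f(r): pull back L_f along r ⇒ L₀.
Differentiate: ansatz ord ≤ ord L₀ ⇒ L.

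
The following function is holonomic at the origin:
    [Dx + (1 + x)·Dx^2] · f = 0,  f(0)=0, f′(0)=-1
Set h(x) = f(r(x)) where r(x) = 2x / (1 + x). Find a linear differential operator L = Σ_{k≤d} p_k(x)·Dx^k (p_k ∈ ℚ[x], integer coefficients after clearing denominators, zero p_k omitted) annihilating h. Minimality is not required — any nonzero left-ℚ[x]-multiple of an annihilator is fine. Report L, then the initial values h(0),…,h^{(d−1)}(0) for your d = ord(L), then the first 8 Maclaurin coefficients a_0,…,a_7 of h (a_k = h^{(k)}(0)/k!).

f: a_k = 0, -1, 1/2, -1/3, 1/4, -1/5, 1/6, -1/7, …
f∘r: x↦r, Dx↦Dx/r' in L_f ⇒ L₀.
L = (4 + 6·x)·Dx + (1 + 4·x + 3·x^2)·Dx^2  (order 2).
h: a_k = 0, -2, 4, -26/3, 20, -242/5, 364/3, -2186/7, …
ICs: h(0) = 0, h′(0) = -2.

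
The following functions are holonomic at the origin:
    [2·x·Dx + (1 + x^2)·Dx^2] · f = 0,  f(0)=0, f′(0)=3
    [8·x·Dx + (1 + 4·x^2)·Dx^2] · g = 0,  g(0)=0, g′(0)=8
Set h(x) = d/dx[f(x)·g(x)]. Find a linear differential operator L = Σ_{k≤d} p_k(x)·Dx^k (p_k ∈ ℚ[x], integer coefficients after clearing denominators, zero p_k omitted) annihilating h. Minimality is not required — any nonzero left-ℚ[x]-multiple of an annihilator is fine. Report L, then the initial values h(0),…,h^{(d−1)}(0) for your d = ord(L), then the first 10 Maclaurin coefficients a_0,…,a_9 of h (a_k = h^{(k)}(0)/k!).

L = (-96·x - 800·x^3 - 1024·x^5 + 640·x^7 + 1536·x^9) + (-20 - 412·x^2 - 1440·x^4 - 896·x^6 + 2240·x^8 + 2304·x^10)·Dx + (-40·x - 280·x^3 - 480·x^5 + 272·x^7 + 1280·x^9 + 768·x^11)·Dx^2 + (-1 - 10·x^2 - 29·x^4 + 116·x^8 + 160·x^10 + 64·x^12)·Dx^3  (order 3).
h: a_k = 0, 48, 0, -160, 0, 2768/5, 0, -14272/7, 0, 817328/105, …
ICs: h(0) = 0, h′(0) = 48, h′′(0) = 0.

f: a_k = 0, 3, 0, -1, 0, 3/5, 0, -3/7, 0, 1/3, …
g: a_k = 0, 8, 0, -32/3, 0, 128/5, 0, -512/7, 0, 2048/9, …
f·g: L₀ = L_f ⊗_s L_g, ord ≤ 2·2.
h=h₀': d/dx-closure on L₀ ⇒ L.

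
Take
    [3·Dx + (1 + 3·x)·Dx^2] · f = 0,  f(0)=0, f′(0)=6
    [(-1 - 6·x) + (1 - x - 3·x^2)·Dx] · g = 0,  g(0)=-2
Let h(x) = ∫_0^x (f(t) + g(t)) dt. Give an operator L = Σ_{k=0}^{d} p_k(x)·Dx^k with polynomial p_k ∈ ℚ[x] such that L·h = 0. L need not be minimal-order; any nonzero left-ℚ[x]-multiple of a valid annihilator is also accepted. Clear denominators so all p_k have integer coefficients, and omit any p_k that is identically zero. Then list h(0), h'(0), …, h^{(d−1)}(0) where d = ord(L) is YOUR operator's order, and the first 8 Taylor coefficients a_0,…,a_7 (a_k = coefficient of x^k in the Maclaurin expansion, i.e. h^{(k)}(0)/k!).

f: a_k = 0, 6, -9, 18, -81/2, 486/5, -243, 4374/7, …
g: a_k = -2, -2, -8, -14, -38, -80, -194, -434, …
L₀ := lclm(L_f,L_g); ord L₀ ≤ 2+1.
∫: right-multiply L₀ by Dx.
L = (-270 - 1422·x - 3780·x^2 - 2916·x^3 - 2916·x^4)·Dx^2 + (-24 - 468·x - 2736·x^2 - 5616·x^3 - 5994·x^4 - 4860·x^5)·Dx^3 + (11 + 79·x + 129·x^2 - 171·x^3 - 783·x^4 - 1377·x^5 - 972·x^6)·Dx^4  (order 4).
h: a_k = 0, -2, 2, -17/3, 1, -157/10, 43/15, -437/7, …
ICs: h(0) = 0, h′(0) = -2, h′′(0) = 4, h′′′(0) = -34.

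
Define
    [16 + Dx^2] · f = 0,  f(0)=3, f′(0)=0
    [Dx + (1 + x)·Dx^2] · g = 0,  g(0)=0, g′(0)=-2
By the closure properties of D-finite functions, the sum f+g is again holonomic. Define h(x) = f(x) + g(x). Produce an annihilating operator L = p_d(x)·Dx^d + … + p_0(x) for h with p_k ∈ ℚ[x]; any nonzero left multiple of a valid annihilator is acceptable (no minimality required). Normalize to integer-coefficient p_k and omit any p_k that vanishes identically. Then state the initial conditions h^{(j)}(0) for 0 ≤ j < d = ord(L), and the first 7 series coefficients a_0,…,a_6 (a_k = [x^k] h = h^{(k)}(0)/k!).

L = (176 + 256·x + 128·x^2)·Dx + (144 + 400·x + 384·x^2 + 128·x^3)·Dx^2 + (11 + 16·x + 8·x^2)·Dx^3 + (9 + 25·x + 24·x^2 + 8·x^3)·Dx^4  (order 4).
h: a_k = 3, -2, -23, -2/3, 65/2, -2/5, -251/15, …
ICs: h(0) = 3, h′(0) = -2, h′′(0) = -46, h′′′(0) = -4.

f: a_k = 3, 0, -24, 0, 32, 0, -256/15, …
g: a_k = 0, -2, 1, -2/3, 1/2, -2/5, 1/3, …
h₀=f+g: left-lcm gives L₀, ord ≤ 4.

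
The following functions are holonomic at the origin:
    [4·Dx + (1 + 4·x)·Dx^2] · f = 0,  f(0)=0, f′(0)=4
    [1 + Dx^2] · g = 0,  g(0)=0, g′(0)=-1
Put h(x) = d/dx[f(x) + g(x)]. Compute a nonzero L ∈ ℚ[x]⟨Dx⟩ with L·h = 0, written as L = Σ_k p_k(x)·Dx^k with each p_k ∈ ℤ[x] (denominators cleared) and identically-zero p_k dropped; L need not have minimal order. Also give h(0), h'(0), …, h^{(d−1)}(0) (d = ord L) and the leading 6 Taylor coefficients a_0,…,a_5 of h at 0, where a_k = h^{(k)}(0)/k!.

f: a_k = 0, 4, -8, 64/3, -64, 1024/5, …
g: a_k = 0, -1, 0, 1/6, 0, -1/120, …
Weyl lclm of L_f,L_g ⇒ L₀ (ord ≤ 4).
Derive L from L₀ (diff closure).
L = (388 + 32·x + 64·x^2) + (33 + 140·x + 48·x^2 + 64·x^3)·Dx + (388 + 32·x + 64·x^2)·Dx^2 + (33 + 140·x + 48·x^2 + 64·x^3)·Dx^3  (order 3).
h: a_k = 3, -16, 129/2, -256, 24575/24, -4096, …
ICs: h(0) = 3, h′(0) = -16, h′′(0) = 129.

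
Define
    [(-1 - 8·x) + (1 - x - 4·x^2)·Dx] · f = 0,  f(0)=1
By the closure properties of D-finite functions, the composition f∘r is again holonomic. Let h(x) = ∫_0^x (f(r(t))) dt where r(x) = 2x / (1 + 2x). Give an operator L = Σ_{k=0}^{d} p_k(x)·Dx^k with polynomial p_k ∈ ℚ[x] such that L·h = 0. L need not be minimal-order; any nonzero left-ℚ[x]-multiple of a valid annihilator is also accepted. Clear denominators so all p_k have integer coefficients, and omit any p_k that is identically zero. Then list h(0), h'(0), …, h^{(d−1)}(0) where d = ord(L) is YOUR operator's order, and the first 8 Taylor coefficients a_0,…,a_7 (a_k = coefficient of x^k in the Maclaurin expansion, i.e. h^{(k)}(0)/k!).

L = (2 + 36·x)·Dx + (-1 - 4·x + 12·x^2 + 32·x^3)·Dx^2  (order 2).
h: a_k = 0, 1, 1, 16/3, 0, 256/5, -256/3, 5120/7, …
ICs: h(0) = 0, h′(0) = 1.

f: a_k = 1, 1, 5, 9, 29, 65, 181, 441, …
Change of var in L_f (x↦r) gives L₀.
h=∫₀ˣh₀: take L = L₀·Dx.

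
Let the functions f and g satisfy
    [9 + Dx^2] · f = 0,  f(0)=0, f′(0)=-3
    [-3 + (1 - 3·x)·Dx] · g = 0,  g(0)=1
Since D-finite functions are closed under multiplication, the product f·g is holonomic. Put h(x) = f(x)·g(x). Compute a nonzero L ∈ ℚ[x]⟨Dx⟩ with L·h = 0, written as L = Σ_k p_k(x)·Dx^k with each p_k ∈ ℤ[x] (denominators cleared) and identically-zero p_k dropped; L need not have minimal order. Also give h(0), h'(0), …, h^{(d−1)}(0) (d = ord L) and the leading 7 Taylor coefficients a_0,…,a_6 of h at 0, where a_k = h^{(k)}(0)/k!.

L = (-9 + 27·x) + 6·Dx + (-1 + 3·x)·Dx^2  (order 2).
h: a_k = 0, -3, -9, -45/2, -135/2, -8181/40, -24543/40, …
ICs: h(0) = 0, h′(0) = -3.

f: a_k = 0, -3, 0, 9/2, 0, -81/40, 0, …
g: a_k = 1, 3, 9, 27, 81, 243, 729, …
f·g: L₀ = L_f ⊗_s L_g, ord ≤ 2·1.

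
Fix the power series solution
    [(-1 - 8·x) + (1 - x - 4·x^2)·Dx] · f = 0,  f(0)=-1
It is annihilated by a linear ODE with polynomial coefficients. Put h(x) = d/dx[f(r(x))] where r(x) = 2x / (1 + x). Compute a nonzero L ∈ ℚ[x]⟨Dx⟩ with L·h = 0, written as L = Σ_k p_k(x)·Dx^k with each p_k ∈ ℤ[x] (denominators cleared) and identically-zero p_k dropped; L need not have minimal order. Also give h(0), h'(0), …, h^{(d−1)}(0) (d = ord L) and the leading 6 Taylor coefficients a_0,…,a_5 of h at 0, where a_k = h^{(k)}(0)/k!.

f: a_k = -1, -1, -5, -9, -29, -65, …
Substitute x→r, Dx→(1/r')Dx; clear ⇒ L₀.
h=h₀': d/dx-closure on L₀ ⇒ L.
L = (18 + 102·x + 918·x^2 + 578·x^3) + (-1 - 18·x + 306·x^3 + 289·x^4)·Dx  (order 1).
h: a_k = -2, -36, -102, -1224, -2890, -31212, …
ICs: h(0) = -2.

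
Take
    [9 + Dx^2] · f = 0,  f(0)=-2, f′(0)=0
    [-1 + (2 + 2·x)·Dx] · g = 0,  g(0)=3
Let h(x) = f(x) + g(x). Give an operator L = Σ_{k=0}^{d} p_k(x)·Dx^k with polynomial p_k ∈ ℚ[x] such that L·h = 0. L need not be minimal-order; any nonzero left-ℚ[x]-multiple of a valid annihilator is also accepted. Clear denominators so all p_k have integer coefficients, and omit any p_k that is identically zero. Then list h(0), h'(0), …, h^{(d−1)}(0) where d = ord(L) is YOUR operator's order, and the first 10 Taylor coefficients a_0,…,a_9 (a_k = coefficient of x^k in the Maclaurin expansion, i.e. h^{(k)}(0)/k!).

f: a_k = -2, 0, 9, 0, -27/4, 0, 81/40, 0, -729/2240, 0, …
g: a_k = 3, 3/2, -3/8, 3/16, -15/128, 21/256, -63/1024, 99/2048, -1287/32768, 2145/65536, …
Weyl lclm of L_f,L_g ⇒ L₀ (ord ≤ 3).
L = (-351 - 648·x - 324·x^2) + (630 + 1926·x + 1944·x^2 + 648·x^3)·Dx + (-39 - 72·x - 36·x^2)·Dx^2 + (70 + 214·x + 216·x^2 + 72·x^3)·Dx^3  (order 3).
h: a_k = 1, 3/2, 69/8, 3/16, -879/128, 21/256, 10053/5120, 99/2048, -418293/1146880, 2145/65536, …
ICs: h(0) = 1, h′(0) = 3/2, h′′(0) = 69/4.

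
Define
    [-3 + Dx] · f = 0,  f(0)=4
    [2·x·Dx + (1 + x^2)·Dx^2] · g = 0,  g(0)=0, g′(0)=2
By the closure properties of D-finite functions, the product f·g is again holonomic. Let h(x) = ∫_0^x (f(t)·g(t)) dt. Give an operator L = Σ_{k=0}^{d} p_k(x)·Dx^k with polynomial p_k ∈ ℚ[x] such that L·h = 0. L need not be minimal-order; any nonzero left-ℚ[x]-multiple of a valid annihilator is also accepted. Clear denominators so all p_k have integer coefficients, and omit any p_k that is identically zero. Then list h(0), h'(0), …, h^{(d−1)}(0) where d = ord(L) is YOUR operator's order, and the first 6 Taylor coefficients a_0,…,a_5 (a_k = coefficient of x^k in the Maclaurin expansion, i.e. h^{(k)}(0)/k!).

L = (9 - 6·x + 9·x^2)·Dx + (-6 + 2·x - 6·x^2)·Dx^2 + (1 + x^2)·Dx^3  (order 3).
h: a_k = 0, 0, 4, 8, 25/3, 28/5, …
ICs: h(0) = 0, h′(0) = 0, h′′(0) = 8.

f: a_k = 4, 12, 18, 18, 27/2, 81/10, …
g: a_k = 0, 2, 0, -2/3, 0, 2/5, …
Sym-product of L_f,L_g gives L₀ (≤ ord 2).
h=∫h₀ ⇒ L = L₀·Dx.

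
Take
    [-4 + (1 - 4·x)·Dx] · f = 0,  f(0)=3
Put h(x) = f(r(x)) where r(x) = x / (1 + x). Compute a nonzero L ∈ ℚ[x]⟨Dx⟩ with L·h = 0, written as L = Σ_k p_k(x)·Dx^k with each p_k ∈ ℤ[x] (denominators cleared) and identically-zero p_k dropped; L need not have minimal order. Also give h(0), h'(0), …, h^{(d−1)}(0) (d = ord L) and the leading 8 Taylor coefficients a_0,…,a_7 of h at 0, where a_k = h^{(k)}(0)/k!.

L = 4 + (-1 + 2·x + 3·x^2)·Dx  (order 1).
h: a_k = 3, 12, 36, 108, 324, 972, 2916, 8748, …
ICs: h(0) = 3.

f: a_k = 3, 12, 48, 192, 768, 3072, 12288, 49152, …
Change of var in L_f (x↦r) gives L₀.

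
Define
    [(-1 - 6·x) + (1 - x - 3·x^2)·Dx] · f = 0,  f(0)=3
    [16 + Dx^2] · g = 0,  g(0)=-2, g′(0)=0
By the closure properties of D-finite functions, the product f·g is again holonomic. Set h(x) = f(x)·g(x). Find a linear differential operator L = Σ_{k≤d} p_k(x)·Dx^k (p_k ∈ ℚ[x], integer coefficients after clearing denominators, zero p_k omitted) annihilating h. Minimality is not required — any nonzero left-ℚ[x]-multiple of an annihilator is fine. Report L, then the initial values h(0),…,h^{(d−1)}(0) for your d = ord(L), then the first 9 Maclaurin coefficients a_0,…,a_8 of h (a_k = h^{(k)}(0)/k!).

f: a_k = 3, 3, 12, 21, 57, 120, 291, 651, 1524, …
g: a_k = -2, 0, 16, 0, -64/3, 0, 512/45, 0, -1024/315, …
L₀ := L_f ⊗_s L_g (sym. prod.), ord ≤ 2.
L = (-10 + 16·x + 48·x^2) + (2 + 12·x)·Dx + (-1 + x + 3·x^2)·Dx^2  (order 2).
h: a_k = -6, -6, 24, 6, 14, 32, 1622/15, 3062/15, 54472/105, …
ICs: h(0) = -6, h′(0) = -6.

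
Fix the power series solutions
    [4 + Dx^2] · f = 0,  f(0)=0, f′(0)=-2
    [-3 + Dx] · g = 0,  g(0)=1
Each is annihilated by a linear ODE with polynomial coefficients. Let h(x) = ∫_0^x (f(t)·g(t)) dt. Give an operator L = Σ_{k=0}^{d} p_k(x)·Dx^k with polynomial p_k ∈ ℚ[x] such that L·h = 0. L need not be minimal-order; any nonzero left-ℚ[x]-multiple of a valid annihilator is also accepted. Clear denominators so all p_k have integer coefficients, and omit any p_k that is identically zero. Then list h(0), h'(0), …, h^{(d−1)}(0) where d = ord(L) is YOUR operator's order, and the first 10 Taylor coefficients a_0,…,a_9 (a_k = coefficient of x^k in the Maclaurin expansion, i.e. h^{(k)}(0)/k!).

f: a_k = 0, -2, 0, 4/3, 0, -4/15, 0, 8/315, 0, -4/2835, …
g: a_k = 1, 3, 9/2, 9/2, 27/8, 81/40, 81/80, 243/560, 729/4480, 243/4480, …
Sym-product of L_f,L_g gives L₀ (≤ ord 2).
h=∫₀ˣh₀: take L = L₀·Dx.
L = 13·Dx - 6·Dx^2 + Dx^3  (order 3).
h: a_k = 0, 0, -1, -2, -23/12, -1, -61/360, 23/140, 3277/20160, 17/216, …
ICs: h(0) = 0, h′(0) = 0, h′′(0) = -2.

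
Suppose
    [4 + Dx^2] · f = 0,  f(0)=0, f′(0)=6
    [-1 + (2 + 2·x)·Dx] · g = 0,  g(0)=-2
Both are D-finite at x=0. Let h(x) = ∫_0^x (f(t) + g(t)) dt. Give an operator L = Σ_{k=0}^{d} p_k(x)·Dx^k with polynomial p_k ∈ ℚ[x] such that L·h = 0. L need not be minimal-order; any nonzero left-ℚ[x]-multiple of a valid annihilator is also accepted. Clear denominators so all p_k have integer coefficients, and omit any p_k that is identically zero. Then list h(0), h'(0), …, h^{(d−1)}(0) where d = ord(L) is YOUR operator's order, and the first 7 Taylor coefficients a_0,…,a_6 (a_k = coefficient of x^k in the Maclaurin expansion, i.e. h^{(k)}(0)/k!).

L = (-76 - 128·x - 64·x^2)·Dx + (120 + 376·x + 384·x^2 + 128·x^3)·Dx^2 + (-19 - 32·x - 16·x^2)·Dx^3 + (30 + 94·x + 96·x^2 + 32·x^3)·Dx^4  (order 4).
h: a_k = 0, -2, 5/2, 1/12, -33/32, 1/64, 159/1280, …
ICs: h(0) = 0, h′(0) = -2, h′′(0) = 5, h′′′(0) = 1/2.

f: a_k = 0, 6, 0, -4, 0, 4/5, 0, …
g: a_k = -2, -1, 1/4, -1/8, 5/64, -7/128, 21/512, …
L₀ := lclm(L_f,L_g); ord L₀ ≤ 2+1.
Integrate: L := L₀·Dx.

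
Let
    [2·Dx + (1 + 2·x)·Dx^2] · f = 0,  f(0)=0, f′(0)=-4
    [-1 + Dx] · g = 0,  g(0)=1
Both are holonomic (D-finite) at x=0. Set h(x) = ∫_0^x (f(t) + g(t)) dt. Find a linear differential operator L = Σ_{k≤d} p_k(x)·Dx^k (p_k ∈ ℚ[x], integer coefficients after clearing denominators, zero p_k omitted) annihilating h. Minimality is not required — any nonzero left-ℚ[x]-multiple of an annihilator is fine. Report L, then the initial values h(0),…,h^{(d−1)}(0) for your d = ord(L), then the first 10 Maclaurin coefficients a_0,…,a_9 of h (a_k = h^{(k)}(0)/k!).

L = (-10 - 4·x)·Dx^2 + (7 - 4·x - 4·x^2)·Dx^3 + (3 + 8·x + 4·x^2)·Dx^4  (order 4).
h: a_k = 0, 1, -3/2, 3/2, -31/24, 193/120, -307/144, 15361/5040, -184319/40320, 2580481/362880, …
ICs: h(0) = 0, h′(0) = 1, h′′(0) = -3, h′′′(0) = 9.

f: a_k = 0, -4, 4, -16/3, 8, -64/5, 64/3, -256/7, 64, -1024/9, …
g: a_k = 1, 1, 1/2, 1/6, 1/24, 1/120, 1/720, 1/5040, 1/40320, 1/362880, …
Weyl lclm of L_f,L_g ⇒ L₀ (ord ≤ 3).
h=∫₀ˣh₀: take L = L₀·Dx.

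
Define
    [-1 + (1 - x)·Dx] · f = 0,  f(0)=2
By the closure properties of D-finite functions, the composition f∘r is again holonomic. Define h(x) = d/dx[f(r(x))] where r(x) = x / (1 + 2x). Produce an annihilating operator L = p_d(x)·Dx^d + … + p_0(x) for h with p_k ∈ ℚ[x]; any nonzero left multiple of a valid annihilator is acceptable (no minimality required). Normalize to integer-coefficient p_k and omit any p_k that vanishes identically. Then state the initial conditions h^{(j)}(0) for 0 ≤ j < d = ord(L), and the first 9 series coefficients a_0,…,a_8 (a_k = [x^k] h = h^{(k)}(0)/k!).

f: a_k = 2, 2, 2, 2, 2, 2, 2, 2, 2, …
h₀=f(r): pull back L_f along r ⇒ L₀.
Derive L from L₀ (diff closure).
L = -4 + (-2 - 2·x)·Dx  (order 1).
h: a_k = 2, -4, 6, -8, 10, -12, 14, -16, 18, …
ICs: h(0) = 2.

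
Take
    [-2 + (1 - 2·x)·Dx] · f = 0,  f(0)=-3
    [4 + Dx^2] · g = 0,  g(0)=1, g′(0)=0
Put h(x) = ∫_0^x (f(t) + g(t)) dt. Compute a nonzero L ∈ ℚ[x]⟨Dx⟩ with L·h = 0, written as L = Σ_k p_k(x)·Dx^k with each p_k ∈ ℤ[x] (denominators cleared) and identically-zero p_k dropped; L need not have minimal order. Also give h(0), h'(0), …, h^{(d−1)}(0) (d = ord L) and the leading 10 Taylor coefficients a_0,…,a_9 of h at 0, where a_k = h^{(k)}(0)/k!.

L = (56 - 32·x + 32·x^2)·Dx + (-12 + 40·x - 48·x^2 + 32·x^3)·Dx^2 + (14 - 8·x + 8·x^2)·Dx^3 + (-3 + 10·x - 12·x^2 + 8·x^3)·Dx^4  (order 4).
h: a_k = 0, -2, -3, -14/3, -6, -142/15, -16, -8644/315, -48, -241918/2835, …
ICs: h(0) = 0, h′(0) = -2, h′′(0) = -6, h′′′(0) = -28.

f: a_k = -3, -6, -12, -24, -48, -96, -192, -384, -768, -1536, …
g: a_k = 1, 0, -2, 0, 2/3, 0, -4/45, 0, 2/315, 0, …
h₀=f+g: left-lcm gives L₀, ord ≤ 3.
h=∫h₀ ⇒ L = L₀·Dx.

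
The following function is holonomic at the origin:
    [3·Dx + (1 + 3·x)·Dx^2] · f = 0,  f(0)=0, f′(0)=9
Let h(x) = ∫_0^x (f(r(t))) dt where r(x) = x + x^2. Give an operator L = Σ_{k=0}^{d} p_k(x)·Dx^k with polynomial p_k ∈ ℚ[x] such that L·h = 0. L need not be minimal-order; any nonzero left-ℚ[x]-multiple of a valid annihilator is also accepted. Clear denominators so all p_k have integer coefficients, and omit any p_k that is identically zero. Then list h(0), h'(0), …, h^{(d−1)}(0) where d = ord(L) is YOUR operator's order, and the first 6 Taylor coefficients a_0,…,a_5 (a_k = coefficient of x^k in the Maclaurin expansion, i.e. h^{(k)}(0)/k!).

L = (1 + 6·x + 6·x^2)·Dx^2 + (1 + 5·x + 9·x^2 + 6·x^3)·Dx^3  (order 3).
h: a_k = 0, 0, 9/2, -3/2, 0, 27/20, …
ICs: h(0) = 0, h′(0) = 0, h′′(0) = 9.

f: a_k = 0, 9, -27/2, 27, -243/4, 729/5, …
L₀ from L_f via x↦r, Dx↦r'^{-1}Dx.
h=∫h₀ ⇒ L = L₀·Dx.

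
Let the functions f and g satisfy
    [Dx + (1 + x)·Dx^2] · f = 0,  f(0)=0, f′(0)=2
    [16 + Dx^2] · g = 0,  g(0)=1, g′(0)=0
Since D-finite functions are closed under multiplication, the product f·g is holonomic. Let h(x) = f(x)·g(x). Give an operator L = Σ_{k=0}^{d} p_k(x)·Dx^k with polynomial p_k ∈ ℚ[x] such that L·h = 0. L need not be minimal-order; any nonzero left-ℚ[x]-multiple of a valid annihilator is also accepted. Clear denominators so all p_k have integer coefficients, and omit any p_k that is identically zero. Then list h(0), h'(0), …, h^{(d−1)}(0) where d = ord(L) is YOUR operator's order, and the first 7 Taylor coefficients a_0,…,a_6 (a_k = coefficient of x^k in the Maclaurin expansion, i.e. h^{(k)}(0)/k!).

L = (15072 + 62976·x + 97024·x^2 + 65536·x^3 + 16384·x^4) + (1984 + 6080·x + 6144·x^2 + 2048·x^3)·Dx + (1950 + 8000·x + 12192·x^2 + 8192·x^3 + 2048·x^4)·Dx^2 + (124 + 380·x + 384·x^2 + 128·x^3)·Dx^3 + (63 + 254·x + 383·x^2 + 256·x^3 + 64·x^4)·Dx^4  (order 4).
h: a_k = 0, 2, -1, -46/3, 15/2, 82/5, -7, …
ICs: h(0) = 0, h′(0) = 2, h′′(0) = -2, h′′′(0) = -92.

f: a_k = 0, 2, -1, 2/3, -1/2, 2/5, -1/3, …
g: a_k = 1, 0, -8, 0, 32/3, 0, -256/45, …
L₀ := L_f ⊗_s L_g (sym. prod.), ord ≤ 4.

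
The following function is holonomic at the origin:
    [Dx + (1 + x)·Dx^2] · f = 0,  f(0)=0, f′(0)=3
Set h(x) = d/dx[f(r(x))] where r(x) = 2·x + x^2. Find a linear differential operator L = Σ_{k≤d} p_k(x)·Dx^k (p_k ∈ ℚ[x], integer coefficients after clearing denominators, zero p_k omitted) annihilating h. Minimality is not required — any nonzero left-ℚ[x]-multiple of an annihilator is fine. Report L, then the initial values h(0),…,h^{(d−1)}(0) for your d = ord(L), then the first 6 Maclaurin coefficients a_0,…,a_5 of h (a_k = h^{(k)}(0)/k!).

L = 1 + (1 + x)·Dx  (order 1).
h: a_k = 6, -6, 6, -6, 6, -6, …
ICs: h(0) = 6.

f: a_k = 0, 3, -3/2, 1, -3/4, 3/5, …
L₀ from L_f via x↦r, Dx↦r'^{-1}Dx.
h=h₀': d/dx-closure on L₀ ⇒ L.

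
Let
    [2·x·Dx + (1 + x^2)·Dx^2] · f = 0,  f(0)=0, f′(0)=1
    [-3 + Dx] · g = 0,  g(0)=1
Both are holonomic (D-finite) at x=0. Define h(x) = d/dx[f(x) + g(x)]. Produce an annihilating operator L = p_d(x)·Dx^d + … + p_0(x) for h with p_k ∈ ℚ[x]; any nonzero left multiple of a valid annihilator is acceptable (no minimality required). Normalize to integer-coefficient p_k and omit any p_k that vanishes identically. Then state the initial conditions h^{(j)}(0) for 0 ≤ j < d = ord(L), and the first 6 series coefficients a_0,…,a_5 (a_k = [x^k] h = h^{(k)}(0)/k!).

L = (6 - 18·x - 18·x^2 - 18·x^3) + (-11 - 12·x^2 - 9·x^4)·Dx + (3 + 2·x + 6·x^2 + 2·x^3 + 3·x^4)·Dx^2  (order 2).
h: a_k = 4, 9, 25/2, 27/2, 89/8, 243/40, …
ICs: h(0) = 4, h′(0) = 9.

f: a_k = 0, 1, 0, -1/3, 0, 1/5, …
g: a_k = 1, 3, 9/2, 9/2, 27/8, 81/40, …
Sum ⇒ L₀ = lclm(L_f,L_g) in ℚ(x)⟨Dx⟩.
h=h₀': d/dx-closure on L₀ ⇒ L.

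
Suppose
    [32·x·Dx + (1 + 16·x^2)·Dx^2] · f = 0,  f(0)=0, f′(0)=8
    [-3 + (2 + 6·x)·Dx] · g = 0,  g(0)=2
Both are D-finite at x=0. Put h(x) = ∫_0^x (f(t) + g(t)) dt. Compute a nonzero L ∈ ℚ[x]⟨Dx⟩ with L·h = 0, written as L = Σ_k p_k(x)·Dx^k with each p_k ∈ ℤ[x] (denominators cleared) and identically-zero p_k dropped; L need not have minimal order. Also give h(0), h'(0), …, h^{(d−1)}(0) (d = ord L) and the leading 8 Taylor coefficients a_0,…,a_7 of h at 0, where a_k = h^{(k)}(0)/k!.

f: a_k = 0, 8, 0, -128/3, 0, 2048/5, 0, -32768/7, …
g: a_k = 2, 3, -9/4, 27/8, -405/64, 1701/128, -15309/512, 72171/1024, …
f+g: L₀ = lclm(L_f,L_g), ord ≤ 2+1.
h=∫₀ˣh₀: take L = L₀·Dx.
L = (-192 - 1440·x + 9216·x^2 + 13824·x^3)·Dx^2 + (-155 - 768·x + 4128·x^2 + 36864·x^3 + 48384·x^4)·Dx^3 + (-6 + 110·x + 576·x^2 + 2624·x^3 + 10752·x^4 + 13824·x^5)·Dx^4  (order 4).
h: a_k = 0, 2, 11/2, -3/4, -943/96, -81/64, 270649/3840, -2187/512, …
ICs: h(0) = 0, h′(0) = 2, h′′(0) = 11, h′′′(0) = -9/2.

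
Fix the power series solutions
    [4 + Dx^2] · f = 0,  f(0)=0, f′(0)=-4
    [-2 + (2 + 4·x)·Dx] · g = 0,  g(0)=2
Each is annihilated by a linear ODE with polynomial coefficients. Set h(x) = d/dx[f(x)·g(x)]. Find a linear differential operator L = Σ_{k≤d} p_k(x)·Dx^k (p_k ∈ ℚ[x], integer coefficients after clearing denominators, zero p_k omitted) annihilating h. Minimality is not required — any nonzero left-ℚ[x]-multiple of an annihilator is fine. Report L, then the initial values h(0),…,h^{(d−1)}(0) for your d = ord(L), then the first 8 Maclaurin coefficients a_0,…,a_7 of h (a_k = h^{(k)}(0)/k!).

f: a_k = 0, -4, 0, 8/3, 0, -8/15, 0, 16/315, …
g: a_k = 2, 2, -1, 1, -5/4, 7/4, -21/8, 33/8, …
Sym-product of L_f,L_g gives L₀ (≤ ord 2).
Derive L from L₀ (diff closure).
L = (53 + 288·x + 544·x^2 + 512·x^3 + 256·x^4) + (-2 - 36·x - 96·x^2 - 64·x^3)·Dx + (7 + 44·x + 108·x^2 + 128·x^3 + 64·x^4)·Dx^2  (order 2).
h: a_k = -8, -16, 28, 16/3, 19/3, -162/5, 983/18, -30908/315, …
ICs: h(0) = -8, h′(0) = -16.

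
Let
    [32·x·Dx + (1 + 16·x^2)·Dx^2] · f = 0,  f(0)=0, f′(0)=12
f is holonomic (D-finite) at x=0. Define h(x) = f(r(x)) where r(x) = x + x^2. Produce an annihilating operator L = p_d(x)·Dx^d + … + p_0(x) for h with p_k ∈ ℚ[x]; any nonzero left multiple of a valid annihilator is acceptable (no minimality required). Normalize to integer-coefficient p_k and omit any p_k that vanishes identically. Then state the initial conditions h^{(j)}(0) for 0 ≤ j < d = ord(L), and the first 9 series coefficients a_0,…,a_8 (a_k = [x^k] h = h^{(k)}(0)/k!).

f: a_k = 0, 12, 0, -64, 0, 3072/5, 0, -49152/7, 0, …
h₀=f(r): pull back L_f along r ⇒ L₀.
L = (-2 + 32·x + 128·x^2 + 192·x^3 + 96·x^4)·Dx + (1 + 2·x + 16·x^2 + 64·x^3 + 80·x^4 + 32·x^5)·Dx^2  (order 2).
h: a_k = 0, 12, 12, -64, -192, 2112/5, 3008, -6144/7, -43008, …
ICs: h(0) = 0, h′(0) = 12.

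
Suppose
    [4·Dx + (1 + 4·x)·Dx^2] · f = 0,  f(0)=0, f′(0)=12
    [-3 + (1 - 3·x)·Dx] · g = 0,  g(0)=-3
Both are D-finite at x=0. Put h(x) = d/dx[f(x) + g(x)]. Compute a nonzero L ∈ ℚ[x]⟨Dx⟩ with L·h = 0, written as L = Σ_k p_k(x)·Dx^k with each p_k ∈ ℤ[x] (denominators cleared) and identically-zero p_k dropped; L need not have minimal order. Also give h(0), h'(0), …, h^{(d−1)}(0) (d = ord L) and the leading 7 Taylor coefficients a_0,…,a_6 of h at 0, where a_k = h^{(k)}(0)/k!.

f: a_k = 0, 12, -24, 64, -192, 3072/5, -2048, …
g: a_k = -3, -9, -27, -81, -243, -729, -2187, …
h₀=f+g: left-lcm gives L₀, ord ≤ 3.
h₀' ⇒ L via d/dx closure of L₀.
L = (-204 - 144·x) + (-11 - 312·x - 288·x^2)·Dx + (5 + 11·x - 54·x^2 - 72·x^3)·Dx^2  (order 2).
h: a_k = 3, -102, -51, -1740, -573, -25410, 3225, …
ICs: h(0) = 3, h′(0) = -102.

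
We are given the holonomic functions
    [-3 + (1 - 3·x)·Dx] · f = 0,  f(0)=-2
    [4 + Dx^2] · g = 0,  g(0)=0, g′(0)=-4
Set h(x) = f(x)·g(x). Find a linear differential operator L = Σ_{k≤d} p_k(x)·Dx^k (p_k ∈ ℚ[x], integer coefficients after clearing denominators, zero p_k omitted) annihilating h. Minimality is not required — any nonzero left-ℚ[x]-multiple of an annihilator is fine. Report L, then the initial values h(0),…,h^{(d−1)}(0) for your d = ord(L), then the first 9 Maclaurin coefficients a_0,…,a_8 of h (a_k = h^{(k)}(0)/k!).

f: a_k = -2, -6, -18, -54, -162, -486, -1458, -4374, -13122, …
g: a_k = 0, -4, 0, 8/3, 0, -8/15, 0, 16/315, 0, …
f·g: L₀ = L_f ⊗_s L_g, ord ≤ 1·2.
L = (-4 + 12·x) + 6·Dx + (-1 + 3·x)·Dx^2  (order 2).
h: a_k = 0, 8, 24, 200/3, 200, 9016/15, 9016/5, 1703992/315, 1703992/105, …
ICs: h(0) = 0, h′(0) = 8.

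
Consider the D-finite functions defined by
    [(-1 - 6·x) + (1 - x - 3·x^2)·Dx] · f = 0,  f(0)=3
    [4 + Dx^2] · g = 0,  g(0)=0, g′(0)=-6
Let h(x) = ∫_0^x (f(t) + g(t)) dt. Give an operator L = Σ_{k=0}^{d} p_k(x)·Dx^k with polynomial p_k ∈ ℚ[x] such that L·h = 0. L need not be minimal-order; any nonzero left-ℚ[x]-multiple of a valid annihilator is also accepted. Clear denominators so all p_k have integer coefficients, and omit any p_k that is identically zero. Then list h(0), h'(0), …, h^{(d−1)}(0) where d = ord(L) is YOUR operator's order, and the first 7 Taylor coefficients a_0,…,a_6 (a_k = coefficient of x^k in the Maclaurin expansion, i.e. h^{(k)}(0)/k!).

L = (92 + 608·x + 512·x^2 + 1104·x^3 + 360·x^4 + 432·x^5)·Dx + (-24 + 4·x + 24·x^2 + 80·x^3 + 180·x^4 + 216·x^5 + 216·x^6)·Dx^2 + (23 + 152·x + 128·x^2 + 276·x^3 + 90·x^4 + 108·x^5)·Dx^3 + (-6 + x + 6·x^2 + 20·x^3 + 45·x^4 + 54·x^5 + 54·x^6)·Dx^4  (order 4).
h: a_k = 0, 3, -3/2, 4, 25/4, 57/5, 298/15, …
ICs: h(0) = 0, h′(0) = 3, h′′(0) = -3, h′′′(0) = 24.

f: a_k = 3, 3, 12, 21, 57, 120, 291, …
g: a_k = 0, -6, 0, 4, 0, -4/5, 0, …
L₀ := lclm(L_f,L_g); ord L₀ ≤ 1+2.
h=∫h₀ ⇒ L = L₀·Dx.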